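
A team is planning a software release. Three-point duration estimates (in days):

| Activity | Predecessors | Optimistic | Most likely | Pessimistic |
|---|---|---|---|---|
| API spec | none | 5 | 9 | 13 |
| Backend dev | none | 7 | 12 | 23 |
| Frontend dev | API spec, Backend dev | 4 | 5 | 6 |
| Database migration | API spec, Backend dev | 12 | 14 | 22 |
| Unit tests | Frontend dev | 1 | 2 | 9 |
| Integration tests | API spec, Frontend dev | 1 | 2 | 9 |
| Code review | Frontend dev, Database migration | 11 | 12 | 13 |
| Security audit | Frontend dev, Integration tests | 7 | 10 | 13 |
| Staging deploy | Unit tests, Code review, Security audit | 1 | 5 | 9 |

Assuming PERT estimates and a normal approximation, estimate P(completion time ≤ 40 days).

te_API spec = (5 + 4·9 + 13)/6 = 54/6 = 9; σ²_API spec = ((13−5)/6)² = 1.778
te_Backend dev = (7 + 4·12 + 23)/6 = 78/6 = 13; σ²_Backend dev = ((23−7)/6)² = 7.111
te_Frontend dev = (4 + 4·5 + 6)/6 = 30/6 = 5; σ²_Frontend dev = ((6−4)/6)² = 0.111
te_Database migration = (12 + 4·14 + 22)/6 = 90/6 = 15; σ²_Database migration = ((22−12)/6)² = 2.778
te_Unit tests = (1 + 4·2 + 9)/6 = 18/6 = 3; σ²_Unit tests = ((9−1)/6)² = 1.778
te_Integration tests = (1 + 4·2 + 9)/6 = 18/6 = 3; σ²_Integration tests = ((9−1)/6)² = 1.778
te_Code review = (11 + 4·12 + 13)/6 = 72/6 = 12; σ²_Code review = ((13−11)/6)² = 0.111
te_Security audit = (7 + 4·10 + 13)/6 = 60/6 = 10; σ²_Security audit = ((13−7)/6)² = 1.000
te_Staging deploy = (1 + 4·5 + 9)/6 = 30/6 = 5; σ²_Staging deploy = ((9−1)/6)² = 1.778

Forward pass:
ES_API spec = 0; EF_API spec = 9
ES_Backend dev = 0; EF_Backend dev = 13
ES_Frontend dev = max(EF_API spec=9, EF_Backend dev=13) = 13; EF_Frontend dev = 13+5 = 18
ES_Database migration = max(EF_API spec=9, EF_Backend dev=13) = 13; EF_Database migration = 13+15 = 28
ES_Unit tests = 18; EF_Unit tests = 18+3 = 21
ES_Integration tests = max(EF_API spec=9, EF_Frontend dev=18) = 18; EF_Integration tests = 18+3 = 21
ES_Code review = max(EF_Frontend dev=18, EF_Database migration=28) = 28; EF_Code review = 28+12 = 40
ES_Security audit = max(EF_Frontend dev=18, EF_Integration tests=21) = 21; EF_Security audit = 21+10 = 31
ES_Staging deploy = max(EF_Unit tests=21, EF_Code review=40, EF_Security audit=31) = 40; EF_Staging deploy = 40+5 = 45
Expected project duration μ = 45 days. Critical path: Backend dev → Database migration → Code review → Staging deploy.

Variance along critical path = 7.111 + 2.778 + 0.111 + 1.778 = 11.778; σ = √11.778 = 3.432 days.
Z = (40 − 45) / 3.432 = -1.457
P(T ≤ 40) = Φ(-1.457) ≈ 0.073

0.073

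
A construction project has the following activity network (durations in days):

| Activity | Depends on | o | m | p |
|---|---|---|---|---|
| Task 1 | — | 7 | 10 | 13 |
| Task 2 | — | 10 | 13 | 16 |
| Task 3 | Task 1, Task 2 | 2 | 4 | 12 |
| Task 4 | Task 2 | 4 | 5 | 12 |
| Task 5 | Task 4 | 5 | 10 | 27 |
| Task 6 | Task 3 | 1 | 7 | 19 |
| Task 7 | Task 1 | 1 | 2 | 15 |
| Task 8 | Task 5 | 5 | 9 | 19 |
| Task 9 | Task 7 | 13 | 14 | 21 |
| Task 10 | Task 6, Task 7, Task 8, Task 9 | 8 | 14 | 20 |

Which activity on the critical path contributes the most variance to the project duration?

Task 5

te_Task 1 = (7 + 4·10 + 13)/6 = 60/6 = 10; σ²_Task 1 = ((13−7)/6)² = 1.000
te_Task 2 = (10 + 4·13 + 16)/6 = 78/6 = 13; σ²_Task 2 = ((16−10)/6)² = 1.000
te_Task 3 = (2 + 4·4 + 12)/6 = 30/6 = 5; σ²_Task 3 = ((12−2)/6)² = 2.778
te_Task 4 = (4 + 4·5 + 12)/6 = 36/6 = 6; σ²_Task 4 = ((12−4)/6)² = 1.778
te_Task 5 = (5 + 4·10 + 27)/6 = 72/6 = 12; σ²_Task 5 = ((27−5)/6)² = 13.444
te_Task 6 = (1 + 4·7 + 19)/6 = 48/6 = 8; σ²_Task 6 = ((19−1)/6)² = 9.000
te_Task 7 = (1 + 4·2 + 15)/6 = 24/6 = 4; σ²_Task 7 = ((15−1)/6)² = 5.444
te_Task 8 = (5 + 4·9 + 19)/6 = 60/6 = 10; σ²_Task 8 = ((19−5)/6)² = 5.444
te_Task 9 = (13 + 4·14 + 21)/6 = 90/6 = 15; σ²_Task 9 = ((21−13)/6)² = 1.778
te_Task 10 = (8 + 4·14 + 20)/6 = 84/6 = 14; σ²_Task 10 = ((20−8)/6)² = 4.000

Forward pass:
ES_Task 1 = 0; EF_Task 1 = 10
ES_Task 2 = 0; EF_Task 2 = 13
ES_Task 3 = max(EF_Task 1=10, EF_Task 2=13) = 13; EF_Task 3 = 13+5 = 18
ES_Task 4 = 13; EF_Task 4 = 13+6 = 19
ES_Task 5 = 19; EF_Task 5 = 19+12 = 31
ES_Task 6 = 18; EF_Task 6 = 18+8 = 26
ES_Task 7 = 10; EF_Task 7 = 10+4 = 14
ES_Task 8 = 31; EF_Task 8 = 31+10 = 41
ES_Task 9 = 14; EF_Task 9 = 14+15 = 29
ES_Task 10 = max(EF_Task 6=26, EF_Task 7=14, EF_Task 8=41, EF_Task 9=29) = 41; EF_Task 10 = 41+14 = 55
Expected project duration μ = 55 days. Critical path: Task 2 → Task 4 → Task 5 → Task 8 → Task 10.

Variances on critical path: σ²_Task 2=1.000, σ²_Task 4=1.778, σ²_Task 5=13.444, σ²_Task 8=5.444, σ²_Task 10=4.000.
Largest is σ²_Task 5 = 13.444.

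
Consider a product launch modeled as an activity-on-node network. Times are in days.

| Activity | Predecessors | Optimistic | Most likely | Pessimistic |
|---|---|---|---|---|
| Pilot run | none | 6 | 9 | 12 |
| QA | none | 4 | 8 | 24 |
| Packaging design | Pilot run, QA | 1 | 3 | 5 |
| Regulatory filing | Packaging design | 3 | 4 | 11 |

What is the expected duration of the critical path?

te_Pilot run = (6 + 4·9 + 12)/6 = 54/6 = 9
te_QA = (4 + 4·8 + 24)/6 = 60/6 = 10
te_Packaging design = (1 + 4·3 + 5)/6 = 18/6 = 3
te_Regulatory filing = (3 + 4·4 + 11)/6 = 30/6 = 5

Forward pass:
ES_Pilot run = 0; EF_Pilot run = 9
ES_QA = 0; EF_QA = 10
ES_Packaging design = max(EF_Pilot run=9, EF_QA=10) = 10; EF_Packaging design = 10+3 = 13
ES_Regulatory filing = 13; EF_Regulatory filing = 13+5 = 18
Expected project duration μ = 18 days. Critical path: QA → Packaging design → Regulatory filing.

18 days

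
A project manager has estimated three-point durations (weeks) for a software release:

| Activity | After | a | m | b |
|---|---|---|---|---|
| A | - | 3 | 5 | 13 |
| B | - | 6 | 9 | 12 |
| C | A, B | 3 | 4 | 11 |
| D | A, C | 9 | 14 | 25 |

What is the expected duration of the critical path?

29 weeks

te_A = (3 + 4·5 + 13)/6 = 36/6 = 6
te_B = (6 + 4·9 + 12)/6 = 54/6 = 9
te_C = (3 + 4·4 + 11)/6 = 30/6 = 5
te_D = (9 + 4·14 + 25)/6 = 90/6 = 15

Forward pass:
ES_A = 0; EF_A = 6
ES_B = 0; EF_B = 9
ES_C = max(EF_A=6, EF_B=9) = 9; EF_C = 9+5 = 14
ES_D = max(EF_A=6, EF_C=14) = 14; EF_D = 14+15 = 29
Expected project duration μ = 29 weeks. Critical path: B → C → D.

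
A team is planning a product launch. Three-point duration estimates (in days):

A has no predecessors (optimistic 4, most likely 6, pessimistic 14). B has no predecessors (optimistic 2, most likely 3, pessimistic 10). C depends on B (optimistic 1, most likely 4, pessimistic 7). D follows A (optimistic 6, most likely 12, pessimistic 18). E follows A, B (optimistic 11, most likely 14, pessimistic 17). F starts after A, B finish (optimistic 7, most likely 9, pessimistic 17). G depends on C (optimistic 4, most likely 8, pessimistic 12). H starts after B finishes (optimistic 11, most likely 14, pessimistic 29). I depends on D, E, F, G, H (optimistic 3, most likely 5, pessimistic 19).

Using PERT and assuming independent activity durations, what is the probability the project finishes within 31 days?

0.818

te_A = (4 + 4·6 + 14)/6 = 42/6 = 7; σ²_A = ((14−4)/6)² = 2.778
te_B = (2 + 4·3 + 10)/6 = 24/6 = 4; σ²_B = ((10−2)/6)² = 1.778
te_C = (1 + 4·4 + 7)/6 = 24/6 = 4; σ²_C = ((7−1)/6)² = 1.000
te_D = (6 + 4·12 + 18)/6 = 72/6 = 12; σ²_D = ((18−6)/6)² = 4.000
te_E = (11 + 4·14 + 17)/6 = 84/6 = 14; σ²_E = ((17−11)/6)² = 1.000
te_F = (7 + 4·9 + 17)/6 = 60/6 = 10; σ²_F = ((17−7)/6)² = 2.778
te_G = (4 + 4·8 + 12)/6 = 48/6 = 8; σ²_G = ((12−4)/6)² = 1.778
te_H = (11 + 4·14 + 29)/6 = 96/6 = 16; σ²_H = ((29−11)/6)² = 9.000
te_I = (3 + 4·5 + 19)/6 = 42/6 = 7; σ²_I = ((19−3)/6)² = 7.111

Forward pass:
ES_A = 0; EF_A = 7
ES_B = 0; EF_B = 4
ES_C = 4; EF_C = 4+4 = 8
ES_D = 7; EF_D = 7+12 = 19
ES_E = max(EF_A=7, EF_B=4) = 7; EF_E = 7+14 = 21
ES_F = max(EF_A=7, EF_B=4) = 7; EF_F = 7+10 = 17
ES_G = 8; EF_G = 8+8 = 16
ES_H = 4; EF_H = 4+16 = 20
ES_I = max(EF_D=19, EF_E=21, EF_F=17, EF_G=16, EF_H=20) = 21; EF_I = 21+7 = 28
Expected project duration μ = 28 days. Critical path: A → E → I.

Variance along critical path = 2.778 + 1.000 + 7.111 = 10.889; σ = √10.889 = 3.300 days.
Z = (31 − 28) / 3.300 = 0.909
P(T ≤ 31) = Φ(0.909) ≈ 0.818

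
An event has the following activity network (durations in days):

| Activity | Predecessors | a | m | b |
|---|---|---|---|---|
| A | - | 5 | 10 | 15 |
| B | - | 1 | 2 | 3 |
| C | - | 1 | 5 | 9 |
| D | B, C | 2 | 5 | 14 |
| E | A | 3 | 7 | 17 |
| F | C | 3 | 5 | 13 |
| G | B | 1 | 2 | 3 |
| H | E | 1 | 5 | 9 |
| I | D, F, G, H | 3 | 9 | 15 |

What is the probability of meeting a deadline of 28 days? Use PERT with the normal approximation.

te_A = (5 + 4·10 + 15)/6 = 60/6 = 10; σ²_A = ((15−5)/6)² = 2.778
te_B = (1 + 4·2 + 3)/6 = 12/6 = 2; σ²_B = ((3−1)/6)² = 0.111
te_C = (1 + 4·5 + 9)/6 = 30/6 = 5; σ²_C = ((9−1)/6)² = 1.778
te_D = (2 + 4·5 + 14)/6 = 36/6 = 6; σ²_D = ((14−2)/6)² = 4.000
te_E = (3 + 4·7 + 17)/6 = 48/6 = 8; σ²_E = ((17−3)/6)² = 5.444
te_F = (3 + 4·5 + 13)/6 = 36/6 = 6; σ²_F = ((13−3)/6)² = 2.778
te_G = (1 + 4·2 + 3)/6 = 12/6 = 2; σ²_G = ((3−1)/6)² = 0.111
te_H = (1 + 4·5 + 9)/6 = 30/6 = 5; σ²_H = ((9−1)/6)² = 1.778
te_I = (3 + 4·9 + 15)/6 = 54/6 = 9; σ²_I = ((15−3)/6)² = 4.000

Forward pass:
ES_A = 0; EF_A = 10
ES_B = 0; EF_B = 2
ES_C = 0; EF_C = 5
ES_D = max(EF_B=2, EF_C=5) = 5; EF_D = 5+6 = 11
ES_E = 10; EF_E = 10+8 = 18
ES_F = 5; EF_F = 5+6 = 11
ES_G = 2; EF_G = 2+2 = 4
ES_H = 18; EF_H = 18+5 = 23
ES_I = max(EF_D=11, EF_F=11, EF_G=4, EF_H=23) = 23; EF_I = 23+9 = 32
Expected project duration μ = 32 days. Critical path: A → E → H → I.

Variance along critical path = 2.778 + 5.444 + 1.778 + 4.000 = 14.000; σ = √14.000 = 3.742 days.
Z = (28 − 32) / 3.742 = -1.069
P(T ≤ 28) = Φ(-1.069) ≈ 0.143

0.143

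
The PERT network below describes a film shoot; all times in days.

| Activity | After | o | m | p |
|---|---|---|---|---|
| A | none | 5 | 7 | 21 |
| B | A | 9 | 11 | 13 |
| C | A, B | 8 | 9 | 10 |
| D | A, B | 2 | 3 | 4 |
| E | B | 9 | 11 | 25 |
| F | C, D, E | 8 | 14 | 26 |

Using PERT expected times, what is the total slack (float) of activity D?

te_A = (5 + 4·7 + 21)/6 = 54/6 = 9
te_B = (9 + 4·11 + 13)/6 = 66/6 = 11
te_C = (8 + 4·9 + 10)/6 = 54/6 = 9
te_D = (2 + 4·3 + 4)/6 = 18/6 = 3
te_E = (9 + 4·11 + 25)/6 = 78/6 = 13
te_F = (8 + 4·14 + 26)/6 = 90/6 = 15

Forward pass:
ES_A = 0; EF_A = 9
ES_B = 9; EF_B = 9+11 = 20
ES_C = max(EF_A=9, EF_B=20) = 20; EF_C = 20+9 = 29
ES_D = max(EF_A=9, EF_B=20) = 20; EF_D = 20+3 = 23
ES_E = 20; EF_E = 20+13 = 33
ES_F = max(EF_C=29, EF_D=23, EF_E=33) = 33; EF_F = 33+15 = 48
Expected project duration μ = 48 days. Critical path: A → B → E → F.

Backward pass:
LF_F = 48; LS_F = 48−15 = 33
LF_E = LS_F = 33; LS_E = 33−13 = 20
LF_D = LS_F = 33; LS_D = 33−3 = 30
LF_C = LS_F = 33; LS_C = 33−9 = 24
LF_B = min(LS_C=24, LS_D=30, LS_E=20) = 20; LS_B = 20−11 = 9
LF_A = min(LS_B=9, LS_C=24, LS_D=30) = 9; LS_A = 9−9 = 0
Slack_D = LS_D − ES_D = 30 − 20 = 10

10 days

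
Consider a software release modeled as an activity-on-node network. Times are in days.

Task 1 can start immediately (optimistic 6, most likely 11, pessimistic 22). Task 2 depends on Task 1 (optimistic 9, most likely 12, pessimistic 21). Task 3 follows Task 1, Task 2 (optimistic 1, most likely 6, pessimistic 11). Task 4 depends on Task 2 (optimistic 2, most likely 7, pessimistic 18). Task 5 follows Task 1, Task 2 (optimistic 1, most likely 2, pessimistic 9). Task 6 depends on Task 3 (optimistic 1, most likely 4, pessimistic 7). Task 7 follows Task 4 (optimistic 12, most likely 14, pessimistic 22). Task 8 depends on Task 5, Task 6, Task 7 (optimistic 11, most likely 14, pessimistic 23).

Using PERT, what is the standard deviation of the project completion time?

te_Task 1 = (6 + 4·11 + 22)/6 = 72/6 = 12; σ²_Task 1 = ((22−6)/6)² = 7.111
te_Task 2 = (9 + 4·12 + 21)/6 = 78/6 = 13; σ²_Task 2 = ((21−9)/6)² = 4.000
te_Task 3 = (1 + 4·6 + 11)/6 = 36/6 = 6; σ²_Task 3 = ((11−1)/6)² = 2.778
te_Task 4 = (2 + 4·7 + 18)/6 = 48/6 = 8; σ²_Task 4 = ((18−2)/6)² = 7.111
te_Task 5 = (1 + 4·2 + 9)/6 = 18/6 = 3; σ²_Task 5 = ((9−1)/6)² = 1.778
te_Task 6 = (1 + 4·4 + 7)/6 = 24/6 = 4; σ²_Task 6 = ((7−1)/6)² = 1.000
te_Task 7 = (12 + 4·14 + 22)/6 = 90/6 = 15; σ²_Task 7 = ((22−12)/6)² = 2.778
te_Task 8 = (11 + 4·14 + 23)/6 = 90/6 = 15; σ²_Task 8 = ((23−11)/6)² = 4.000

Forward pass:
ES_Task 1 = 0; EF_Task 1 = 12
ES_Task 2 = 12; EF_Task 2 = 12+13 = 25
ES_Task 3 = max(EF_Task 1=12, EF_Task 2=25) = 25; EF_Task 3 = 25+6 = 31
ES_Task 4 = 25; EF_Task 4 = 25+8 = 33
ES_Task 5 = max(EF_Task 1=12, EF_Task 2=25) = 25; EF_Task 5 = 25+3 = 28
ES_Task 6 = 31; EF_Task 6 = 31+4 = 35
ES_Task 7 = 33; EF_Task 7 = 33+15 = 48
ES_Task 8 = max(EF_Task 5=28, EF_Task 6=35, EF_Task 7=48) = 48; EF_Task 8 = 48+15 = 63
Expected project duration μ = 63 days. Critical path: Task 1 → Task 2 → Task 4 → Task 7 → Task 8.

Variance along critical path = 7.111 + 4.000 + 7.111 + 2.778 + 4.000 = 25.000
σ = √25.000 = 5.000 days

5.00 days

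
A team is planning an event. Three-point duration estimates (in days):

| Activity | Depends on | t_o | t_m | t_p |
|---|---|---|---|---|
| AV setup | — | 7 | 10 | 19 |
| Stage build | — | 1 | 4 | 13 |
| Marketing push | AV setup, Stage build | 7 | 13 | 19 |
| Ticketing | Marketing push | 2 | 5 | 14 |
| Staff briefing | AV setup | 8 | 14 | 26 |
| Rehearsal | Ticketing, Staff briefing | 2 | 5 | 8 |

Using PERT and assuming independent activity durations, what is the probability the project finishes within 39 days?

0.866

te_AV setup = (7 + 4·10 + 19)/6 = 66/6 = 11; σ²_AV setup = ((19−7)/6)² = 4.000
te_Stage build = (1 + 4·4 + 13)/6 = 30/6 = 5; σ²_Stage build = ((13−1)/6)² = 4.000
te_Marketing push = (7 + 4·13 + 19)/6 = 78/6 = 13; σ²_Marketing push = ((19−7)/6)² = 4.000
te_Ticketing = (2 + 4·5 + 14)/6 = 36/6 = 6; σ²_Ticketing = ((14−2)/6)² = 4.000
te_Staff briefing = (8 + 4·14 + 26)/6 = 90/6 = 15; σ²_Staff briefing = ((26−8)/6)² = 9.000
te_Rehearsal = (2 + 4·5 + 8)/6 = 30/6 = 5; σ²_Rehearsal = ((8−2)/6)² = 1.000

Forward pass:
ES_AV setup = 0; EF_AV setup = 11
ES_Stage build = 0; EF_Stage build = 5
ES_Marketing push = max(EF_AV setup=11, EF_Stage build=5) = 11; EF_Marketing push = 11+13 = 24
ES_Ticketing = 24; EF_Ticketing = 24+6 = 30
ES_Staff briefing = 11; EF_Staff briefing = 11+15 = 26
ES_Rehearsal = max(EF_Ticketing=30, EF_Staff briefing=26) = 30; EF_Rehearsal = 30+5 = 35
Expected project duration μ = 35 days. Critical path: AV setup → Marketing push → Ticketing → Rehearsal.

Variance along critical path = 4.000 + 4.000 + 4.000 + 1.000 = 13.000; σ = √13.000 = 3.606 days.
Z = (39 − 35) / 3.606 = 1.109
P(T ≤ 39) = Φ(1.109) ≈ 0.866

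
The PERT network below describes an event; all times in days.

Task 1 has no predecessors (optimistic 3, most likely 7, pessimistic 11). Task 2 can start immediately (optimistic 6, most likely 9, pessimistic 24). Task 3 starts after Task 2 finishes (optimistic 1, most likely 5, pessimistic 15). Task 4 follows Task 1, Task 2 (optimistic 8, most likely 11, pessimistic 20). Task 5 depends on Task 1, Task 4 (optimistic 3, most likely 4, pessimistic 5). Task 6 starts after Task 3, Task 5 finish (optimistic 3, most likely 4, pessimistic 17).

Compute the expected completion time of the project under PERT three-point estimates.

te_Task 1 = (3 + 4·7 + 11)/6 = 42/6 = 7
te_Task 2 = (6 + 4·9 + 24)/6 = 66/6 = 11
te_Task 3 = (1 + 4·5 + 15)/6 = 36/6 = 6
te_Task 4 = (8 + 4·11 + 20)/6 = 72/6 = 12
te_Task 5 = (3 + 4·4 + 5)/6 = 24/6 = 4
te_Task 6 = (3 + 4·4 + 17)/6 = 36/6 = 6

Forward pass:
ES_Task 1 = 0; EF_Task 1 = 7
ES_Task 2 = 0; EF_Task 2 = 11
ES_Task 3 = 11; EF_Task 3 = 11+6 = 17
ES_Task 4 = max(EF_Task 1=7, EF_Task 2=11) = 11; EF_Task 4 = 11+12 = 23
ES_Task 5 = max(EF_Task 1=7, EF_Task 4=23) = 23; EF_Task 5 = 23+4 = 27
ES_Task 6 = max(EF_Task 3=17, EF_Task 5=27) = 27; EF_Task 6 = 27+6 = 33
Expected project duration μ = 33 days. Critical path: Task 2 → Task 4 → Task 5 → Task 6.

33 days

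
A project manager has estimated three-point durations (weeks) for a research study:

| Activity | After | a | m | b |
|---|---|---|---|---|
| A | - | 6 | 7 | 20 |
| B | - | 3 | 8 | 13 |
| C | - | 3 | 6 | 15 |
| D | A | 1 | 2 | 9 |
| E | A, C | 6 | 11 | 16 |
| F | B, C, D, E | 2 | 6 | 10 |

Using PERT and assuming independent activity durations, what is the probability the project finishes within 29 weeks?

te_A = (6 + 4·7 + 20)/6 = 54/6 = 9; σ²_A = ((20−6)/6)² = 5.444
te_B = (3 + 4·8 + 13)/6 = 48/6 = 8; σ²_B = ((13−3)/6)² = 2.778
te_C = (3 + 4·6 + 15)/6 = 42/6 = 7; σ²_C = ((15−3)/6)² = 4.000
te_D = (1 + 4·2 + 9)/6 = 18/6 = 3; σ²_D = ((9−1)/6)² = 1.778
te_E = (6 + 4·11 + 16)/6 = 66/6 = 11; σ²_E = ((16−6)/6)² = 2.778
te_F = (2 + 4·6 + 10)/6 = 36/6 = 6; σ²_F = ((10−2)/6)² = 1.778

Forward pass:
ES_A = 0; EF_A = 9
ES_B = 0; EF_B = 8
ES_C = 0; EF_C = 7
ES_D = 9; EF_D = 9+3 = 12
ES_E = max(EF_A=9, EF_C=7) = 9; EF_E = 9+11 = 20
ES_F = max(EF_B=8, EF_C=7, EF_D=12, EF_E=20) = 20; EF_F = 20+6 = 26
Expected project duration μ = 26 weeks. Critical path: A → E → F.

Variance along critical path = 5.444 + 2.778 + 1.778 = 10.000; σ = √10.000 = 3.162 weeks.
Z = (29 − 26) / 3.162 = 0.949
P(T ≤ 29) = Φ(0.949) ≈ 0.829

0.829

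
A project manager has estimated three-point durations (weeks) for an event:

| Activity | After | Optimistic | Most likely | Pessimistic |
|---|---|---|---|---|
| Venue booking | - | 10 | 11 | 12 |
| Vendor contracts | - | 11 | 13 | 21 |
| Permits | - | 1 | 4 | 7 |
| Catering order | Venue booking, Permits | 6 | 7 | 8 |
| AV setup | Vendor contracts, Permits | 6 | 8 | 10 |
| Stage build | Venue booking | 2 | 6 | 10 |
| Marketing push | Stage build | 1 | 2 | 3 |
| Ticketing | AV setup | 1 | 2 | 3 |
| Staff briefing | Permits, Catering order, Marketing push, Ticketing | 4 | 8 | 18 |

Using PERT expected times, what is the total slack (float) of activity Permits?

te_Venue booking = (10 + 4·11 + 12)/6 = 66/6 = 11
te_Vendor contracts = (11 + 4·13 + 21)/6 = 84/6 = 14
te_Permits = (1 + 4·4 + 7)/6 = 24/6 = 4
te_Catering order = (6 + 4·7 + 8)/6 = 42/6 = 7
te_AV setup = (6 + 4·8 + 10)/6 = 48/6 = 8
te_Stage build = (2 + 4·6 + 10)/6 = 36/6 = 6
te_Marketing push = (1 + 4·2 + 3)/6 = 12/6 = 2
te_Ticketing = (1 + 4·2 + 3)/6 = 12/6 = 2
te_Staff briefing = (4 + 4·8 + 18)/6 = 54/6 = 9

Forward pass:
ES_Venue booking = 0; EF_Venue booking = 11
ES_Vendor contracts = 0; EF_Vendor contracts = 14
ES_Permits = 0; EF_Permits = 4
ES_Catering order = max(EF_Venue booking=11, EF_Permits=4) = 11; EF_Catering order = 11+7 = 18
ES_AV setup = max(EF_Vendor contracts=14, EF_Permits=4) = 14; EF_AV setup = 14+8 = 22
ES_Stage build = 11; EF_Stage build = 11+6 = 17
ES_Marketing push = 17; EF_Marketing push = 17+2 = 19
ES_Ticketing = 22; EF_Ticketing = 22+2 = 24
ES_Staff briefing = max(EF_Permits=4, EF_Catering order=18, EF_Marketing push=19, EF_Ticketing=24) = 24; EF_Staff briefing = 24+9 = 33
Expected project duration μ = 33 weeks. Critical path: Vendor contracts → AV setup → Ticketing → Staff briefing.

Backward pass:
LF_Staff briefing = 33; LS_Staff briefing = 33−9 = 24
LF_Ticketing = LS_Staff briefing = 24; LS_Ticketing = 24−2 = 22
LF_Marketing push = LS_Staff briefing = 24; LS_Marketing push = 24−2 = 22
LF_Stage build = LS_Marketing push = 22; LS_Stage build = 22−6 = 16
LF_AV setup = LS_Ticketing = 22; LS_AV setup = 22−8 = 14
LF_Catering order = LS_Staff briefing = 24; LS_Catering order = 24−7 = 17
LF_Permits = min(LS_Catering order=17, LS_AV setup=14, LS_Staff briefing=24) = 14; LS_Permits = 14−4 = 10
LF_Vendor contracts = LS_AV setup = 14; LS_Vendor contracts = 14−14 = 0
LF_Venue booking = min(LS_Catering order=17, LS_Stage build=16) = 16; LS_Venue booking = 16−11 = 5
Slack_Permits = LS_Permits − ES_Permits = 10 − 0 = 10

10 weeks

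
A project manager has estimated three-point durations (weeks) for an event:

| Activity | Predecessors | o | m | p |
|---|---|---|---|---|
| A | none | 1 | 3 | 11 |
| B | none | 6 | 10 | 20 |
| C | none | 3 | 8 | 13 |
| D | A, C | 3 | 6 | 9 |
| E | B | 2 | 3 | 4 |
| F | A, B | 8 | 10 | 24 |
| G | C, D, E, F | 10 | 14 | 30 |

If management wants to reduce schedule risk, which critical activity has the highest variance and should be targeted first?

G

te_A = (1 + 4·3 + 11)/6 = 24/6 = 4; σ²_A = ((11−1)/6)² = 2.778
te_B = (6 + 4·10 + 20)/6 = 66/6 = 11; σ²_B = ((20−6)/6)² = 5.444
te_C = (3 + 4·8 + 13)/6 = 48/6 = 8; σ²_C = ((13−3)/6)² = 2.778
te_D = (3 + 4·6 + 9)/6 = 36/6 = 6; σ²_D = ((9−3)/6)² = 1.000
te_E = (2 + 4·3 + 4)/6 = 18/6 = 3; σ²_E = ((4−2)/6)² = 0.111
te_F = (8 + 4·10 + 24)/6 = 72/6 = 12; σ²_F = ((24−8)/6)² = 7.111
te_G = (10 + 4·14 + 30)/6 = 96/6 = 16; σ²_G = ((30−10)/6)² = 11.111

Forward pass:
ES_A = 0; EF_A = 4
ES_B = 0; EF_B = 11
ES_C = 0; EF_C = 8
ES_D = max(EF_A=4, EF_C=8) = 8; EF_D = 8+6 = 14
ES_E = 11; EF_E = 11+3 = 14
ES_F = max(EF_A=4, EF_B=11) = 11; EF_F = 11+12 = 23
ES_G = max(EF_C=8, EF_D=14, EF_E=14, EF_F=23) = 23; EF_G = 23+16 = 39
Expected project duration μ = 39 weeks. Critical path: B → F → G.

Variances on critical path: σ²_B=5.444, σ²_F=7.111, σ²_G=11.111.
Largest is σ²_G = 11.111.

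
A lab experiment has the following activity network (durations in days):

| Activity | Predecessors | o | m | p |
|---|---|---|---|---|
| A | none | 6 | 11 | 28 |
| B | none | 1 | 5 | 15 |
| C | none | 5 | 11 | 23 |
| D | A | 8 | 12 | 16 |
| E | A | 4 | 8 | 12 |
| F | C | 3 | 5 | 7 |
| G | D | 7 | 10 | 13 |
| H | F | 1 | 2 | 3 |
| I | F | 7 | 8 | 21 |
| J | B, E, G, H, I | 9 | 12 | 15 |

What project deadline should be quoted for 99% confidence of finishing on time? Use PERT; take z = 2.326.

te_A = (6 + 4·11 + 28)/6 = 78/6 = 13; σ²_A = ((28−6)/6)² = 13.444
te_B = (1 + 4·5 + 15)/6 = 36/6 = 6; σ²_B = ((15−1)/6)² = 5.444
te_C = (5 + 4·11 + 23)/6 = 72/6 = 12; σ²_C = ((23−5)/6)² = 9.000
te_D = (8 + 4·12 + 16)/6 = 72/6 = 12; σ²_D = ((16−8)/6)² = 1.778
te_E = (4 + 4·8 + 12)/6 = 48/6 = 8; σ²_E = ((12−4)/6)² = 1.778
te_F = (3 + 4·5 + 7)/6 = 30/6 = 5; σ²_F = ((7−3)/6)² = 0.444
te_G = (7 + 4·10 + 13)/6 = 60/6 = 10; σ²_G = ((13−7)/6)² = 1.000
te_H = (1 + 4·2 + 3)/6 = 12/6 = 2; σ²_H = ((3−1)/6)² = 0.111
te_I = (7 + 4·8 + 21)/6 = 60/6 = 10; σ²_I = ((21−7)/6)² = 5.444
te_J = (9 + 4·12 + 15)/6 = 72/6 = 12; σ²_J = ((15−9)/6)² = 1.000

Forward pass:
ES_A = 0; EF_A = 13
ES_B = 0; EF_B = 6
ES_C = 0; EF_C = 12
ES_D = 13; EF_D = 13+12 = 25
ES_E = 13; EF_E = 13+8 = 21
ES_F = 12; EF_F = 12+5 = 17
ES_G = 25; EF_G = 25+10 = 35
ES_H = 17; EF_H = 17+2 = 19
ES_I = 17; EF_I = 17+10 = 27
ES_J = max(EF_B=6, EF_E=21, EF_G=35, EF_H=19, EF_I=27) = 35; EF_J = 35+12 = 47
Expected project duration μ = 47 days. Critical path: A → D → G → J.

Variance along critical path = 13.444 + 1.778 + 1.000 + 1.000 = 17.222; σ = 4.150 days.
D = μ + z·σ = 47 + 2.326·4.150 = 56.7 days

56.7 days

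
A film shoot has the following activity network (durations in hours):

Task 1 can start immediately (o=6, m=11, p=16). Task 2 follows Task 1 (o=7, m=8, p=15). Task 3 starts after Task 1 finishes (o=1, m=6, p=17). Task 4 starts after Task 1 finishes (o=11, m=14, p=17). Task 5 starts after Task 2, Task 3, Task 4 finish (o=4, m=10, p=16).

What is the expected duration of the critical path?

te_Task 1 = (6 + 4·11 + 16)/6 = 66/6 = 11
te_Task 2 = (7 + 4·8 + 15)/6 = 54/6 = 9
te_Task 3 = (1 + 4·6 + 17)/6 = 42/6 = 7
te_Task 4 = (11 + 4·14 + 17)/6 = 84/6 = 14
te_Task 5 = (4 + 4·10 + 16)/6 = 60/6 = 10

Forward pass:
ES_Task 1 = 0; EF_Task 1 = 11
ES_Task 2 = 11; EF_Task 2 = 11+9 = 20
ES_Task 3 = 11; EF_Task 3 = 11+7 = 18
ES_Task 4 = 11; EF_Task 4 = 11+14 = 25
ES_Task 5 = max(EF_Task 2=20, EF_Task 3=18, EF_Task 4=25) = 25; EF_Task 5 = 25+10 = 35
Expected project duration μ = 35 hours. Critical path: Task 1 → Task 4 → Task 5.

35 hours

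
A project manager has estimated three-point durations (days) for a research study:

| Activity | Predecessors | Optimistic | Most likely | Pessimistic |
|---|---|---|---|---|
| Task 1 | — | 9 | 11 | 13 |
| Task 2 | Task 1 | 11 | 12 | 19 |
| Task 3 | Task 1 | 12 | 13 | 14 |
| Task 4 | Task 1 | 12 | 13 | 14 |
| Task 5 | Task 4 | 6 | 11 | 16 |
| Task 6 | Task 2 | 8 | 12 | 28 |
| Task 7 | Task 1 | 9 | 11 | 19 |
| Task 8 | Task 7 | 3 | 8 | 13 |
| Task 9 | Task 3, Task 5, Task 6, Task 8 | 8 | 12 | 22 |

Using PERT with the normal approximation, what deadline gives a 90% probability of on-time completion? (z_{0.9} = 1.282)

56.6 days

te_Task 1 = (9 + 4·11 + 13)/6 = 66/6 = 11; σ²_Task 1 = ((13−9)/6)² = 0.444
te_Task 2 = (11 + 4·12 + 19)/6 = 78/6 = 13; σ²_Task 2 = ((19−11)/6)² = 1.778
te_Task 3 = (12 + 4·13 + 14)/6 = 78/6 = 13; σ²_Task 3 = ((14−12)/6)² = 0.111
te_Task 4 = (12 + 4·13 + 14)/6 = 78/6 = 13; σ²_Task 4 = ((14−12)/6)² = 0.111
te_Task 5 = (6 + 4·11 + 16)/6 = 66/6 = 11; σ²_Task 5 = ((16−6)/6)² = 2.778
te_Task 6 = (8 + 4·12 + 28)/6 = 84/6 = 14; σ²_Task 6 = ((28−8)/6)² = 11.111
te_Task 7 = (9 + 4·11 + 19)/6 = 72/6 = 12; σ²_Task 7 = ((19−9)/6)² = 2.778
te_Task 8 = (3 + 4·8 + 13)/6 = 48/6 = 8; σ²_Task 8 = ((13−3)/6)² = 2.778
te_Task 9 = (8 + 4·12 + 22)/6 = 78/6 = 13; σ²_Task 9 = ((22−8)/6)² = 5.444

Forward pass:
ES_Task 1 = 0; EF_Task 1 = 11
ES_Task 2 = 11; EF_Task 2 = 11+13 = 24
ES_Task 3 = 11; EF_Task 3 = 11+13 = 24
ES_Task 4 = 11; EF_Task 4 = 11+13 = 24
ES_Task 5 = 24; EF_Task 5 = 24+11 = 35
ES_Task 6 = 24; EF_Task 6 = 24+14 = 38
ES_Task 7 = 11; EF_Task 7 = 11+12 = 23
ES_Task 8 = 23; EF_Task 8 = 23+8 = 31
ES_Task 9 = max(EF_Task 3=24, EF_Task 5=35, EF_Task 6=38, EF_Task 8=31) = 38; EF_Task 9 = 38+13 = 51
Expected project duration μ = 51 days. Critical path: Task 1 → Task 2 → Task 6 → Task 9.

Variance along critical path = 0.444 + 1.778 + 11.111 + 5.444 = 18.778; σ = 4.333 days.
D = μ + z·σ = 51 + 1.282·4.333 = 56.6 days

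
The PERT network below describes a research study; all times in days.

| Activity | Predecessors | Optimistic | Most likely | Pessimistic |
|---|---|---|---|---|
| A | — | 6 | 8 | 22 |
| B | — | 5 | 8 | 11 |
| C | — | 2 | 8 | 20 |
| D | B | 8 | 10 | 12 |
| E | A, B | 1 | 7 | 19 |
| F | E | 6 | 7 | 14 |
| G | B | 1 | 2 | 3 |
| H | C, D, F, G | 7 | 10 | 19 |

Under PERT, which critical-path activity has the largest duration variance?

E

te_A = (6 + 4·8 + 22)/6 = 60/6 = 10; σ²_A = ((22−6)/6)² = 7.111
te_B = (5 + 4·8 + 11)/6 = 48/6 = 8; σ²_B = ((11−5)/6)² = 1.000
te_C = (2 + 4·8 + 20)/6 = 54/6 = 9; σ²_C = ((20−2)/6)² = 9.000
te_D = (8 + 4·10 + 12)/6 = 60/6 = 10; σ²_D = ((12−8)/6)² = 0.444
te_E = (1 + 4·7 + 19)/6 = 48/6 = 8; σ²_E = ((19−1)/6)² = 9.000
te_F = (6 + 4·7 + 14)/6 = 48/6 = 8; σ²_F = ((14−6)/6)² = 1.778
te_G = (1 + 4·2 + 3)/6 = 12/6 = 2; σ²_G = ((3−1)/6)² = 0.111
te_H = (7 + 4·10 + 19)/6 = 66/6 = 11; σ²_H = ((19−7)/6)² = 4.000

Forward pass:
ES_A = 0; EF_A = 10
ES_B = 0; EF_B = 8
ES_C = 0; EF_C = 9
ES_D = 8; EF_D = 8+10 = 18
ES_E = max(EF_A=10, EF_B=8) = 10; EF_E = 10+8 = 18
ES_F = 18; EF_F = 18+8 = 26
ES_G = 8; EF_G = 8+2 = 10
ES_H = max(EF_C=9, EF_D=18, EF_F=26, EF_G=10) = 26; EF_H = 26+11 = 37
Expected project duration μ = 37 days. Critical path: A → E → F → H.

Variances on critical path: σ²_A=7.111, σ²_E=9.000, σ²_F=1.778, σ²_H=4.000.
Largest is σ²_E = 9.000.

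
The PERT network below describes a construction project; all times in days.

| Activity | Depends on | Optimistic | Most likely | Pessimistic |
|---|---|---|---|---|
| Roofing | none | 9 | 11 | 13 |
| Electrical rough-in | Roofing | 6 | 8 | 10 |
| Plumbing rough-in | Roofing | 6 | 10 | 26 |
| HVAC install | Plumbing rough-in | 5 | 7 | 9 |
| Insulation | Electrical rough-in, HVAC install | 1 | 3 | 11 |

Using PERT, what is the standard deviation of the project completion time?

te_Roofing = (9 + 4·11 + 13)/6 = 66/6 = 11; σ²_Roofing = ((13−9)/6)² = 0.444
te_Electrical rough-in = (6 + 4·8 + 10)/6 = 48/6 = 8; σ²_Electrical rough-in = ((10−6)/6)² = 0.444
te_Plumbing rough-in = (6 + 4·10 + 26)/6 = 72/6 = 12; σ²_Plumbing rough-in = ((26−6)/6)² = 11.111
te_HVAC install = (5 + 4·7 + 9)/6 = 42/6 = 7; σ²_HVAC install = ((9−5)/6)² = 0.444
te_Insulation = (1 + 4·3 + 11)/6 = 24/6 = 4; σ²_Insulation = ((11−1)/6)² = 2.778

Forward pass:
ES_Roofing = 0; EF_Roofing = 11
ES_Electrical rough-in = 11; EF_Electrical rough-in = 11+8 = 19
ES_Plumbing rough-in = 11; EF_Plumbing rough-in = 11+12 = 23
ES_HVAC install = 23; EF_HVAC install = 23+7 = 30
ES_Insulation = max(EF_Electrical rough-in=19, EF_HVAC install=30) = 30; EF_Insulation = 30+4 = 34
Expected project duration μ = 34 days. Critical path: Roofing → Plumbing rough-in → HVAC install → Insulation.

Variance along critical path = 0.444 + 11.111 + 0.444 + 2.778 = 14.778
σ = √14.778 = 3.844 days

3.84 days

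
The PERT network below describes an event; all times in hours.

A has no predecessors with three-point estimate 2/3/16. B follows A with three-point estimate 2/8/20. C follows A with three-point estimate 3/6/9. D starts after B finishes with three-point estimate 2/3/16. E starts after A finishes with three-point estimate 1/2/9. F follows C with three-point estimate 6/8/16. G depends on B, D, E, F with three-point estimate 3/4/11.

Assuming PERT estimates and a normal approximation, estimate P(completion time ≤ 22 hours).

te_A = (2 + 4·3 + 16)/6 = 30/6 = 5; σ²_A = ((16−2)/6)² = 5.444
te_B = (2 + 4·8 + 20)/6 = 54/6 = 9; σ²_B = ((20−2)/6)² = 9.000
te_C = (3 + 4·6 + 9)/6 = 36/6 = 6; σ²_C = ((9−3)/6)² = 1.000
te_D = (2 + 4·3 + 16)/6 = 30/6 = 5; σ²_D = ((16−2)/6)² = 5.444
te_E = (1 + 4·2 + 9)/6 = 18/6 = 3; σ²_E = ((9−1)/6)² = 1.778
te_F = (6 + 4·8 + 16)/6 = 54/6 = 9; σ²_F = ((16−6)/6)² = 2.778
te_G = (3 + 4·4 + 11)/6 = 30/6 = 5; σ²_G = ((11−3)/6)² = 1.778

Forward pass:
ES_A = 0; EF_A = 5
ES_B = 5; EF_B = 5+9 = 14
ES_C = 5; EF_C = 5+6 = 11
ES_D = 14; EF_D = 14+5 = 19
ES_E = 5; EF_E = 5+3 = 8
ES_F = 11; EF_F = 11+9 = 20
ES_G = max(EF_B=14, EF_D=19, EF_E=8, EF_F=20) = 20; EF_G = 20+5 = 25
Expected project duration μ = 25 hours. Critical path: A → C → F → G.

Variance along critical path = 5.444 + 1.000 + 2.778 + 1.778 = 11.000; σ = √11.000 = 3.317 hours.
Z = (22 − 25) / 3.317 = -0.905
P(T ≤ 22) = Φ(-0.905) ≈ 0.183

0.183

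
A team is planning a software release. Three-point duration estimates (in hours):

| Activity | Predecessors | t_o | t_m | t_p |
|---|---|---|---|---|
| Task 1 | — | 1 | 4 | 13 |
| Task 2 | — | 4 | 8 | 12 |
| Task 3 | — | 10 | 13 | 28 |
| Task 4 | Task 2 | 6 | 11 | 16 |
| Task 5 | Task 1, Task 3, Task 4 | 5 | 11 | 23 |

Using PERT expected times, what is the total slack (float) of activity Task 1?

te_Task 1 = (1 + 4·4 + 13)/6 = 30/6 = 5
te_Task 2 = (4 + 4·8 + 12)/6 = 48/6 = 8
te_Task 3 = (10 + 4·13 + 28)/6 = 90/6 = 15
te_Task 4 = (6 + 4·11 + 16)/6 = 66/6 = 11
te_Task 5 = (5 + 4·11 + 23)/6 = 72/6 = 12

Forward pass:
ES_Task 1 = 0; EF_Task 1 = 5
ES_Task 2 = 0; EF_Task 2 = 8
ES_Task 3 = 0; EF_Task 3 = 15
ES_Task 4 = 8; EF_Task 4 = 8+11 = 19
ES_Task 5 = max(EF_Task 1=5, EF_Task 3=15, EF_Task 4=19) = 19; EF_Task 5 = 19+12 = 31
Expected project duration μ = 31 hours. Critical path: Task 2 → Task 4 → Task 5.

Backward pass:
LF_Task 5 = 31; LS_Task 5 = 31−12 = 19
LF_Task 4 = LS_Task 5 = 19; LS_Task 4 = 19−11 = 8
LF_Task 3 = LS_Task 5 = 19; LS_Task 3 = 19−15 = 4
LF_Task 2 = LS_Task 4 = 8; LS_Task 2 = 8−8 = 0
LF_Task 1 = LS_Task 5 = 19; LS_Task 1 = 19−5 = 14
Slack_Task 1 = LS_Task 1 − ES_Task 1 = 14 − 0 = 14

14 hours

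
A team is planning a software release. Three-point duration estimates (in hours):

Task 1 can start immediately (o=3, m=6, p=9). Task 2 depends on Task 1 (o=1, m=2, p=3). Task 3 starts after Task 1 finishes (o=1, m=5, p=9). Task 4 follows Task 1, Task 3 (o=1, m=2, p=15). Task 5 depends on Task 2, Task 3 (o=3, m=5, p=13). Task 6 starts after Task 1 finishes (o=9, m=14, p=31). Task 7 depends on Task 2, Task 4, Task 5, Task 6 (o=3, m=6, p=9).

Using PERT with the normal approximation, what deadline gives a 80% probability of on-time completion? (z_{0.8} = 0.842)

31.3 hours

te_Task 1 = (3 + 4·6 + 9)/6 = 36/6 = 6; σ²_Task 1 = ((9−3)/6)² = 1.000
te_Task 2 = (1 + 4·2 + 3)/6 = 12/6 = 2; σ²_Task 2 = ((3−1)/6)² = 0.111
te_Task 3 = (1 + 4·5 + 9)/6 = 30/6 = 5; σ²_Task 3 = ((9−1)/6)² = 1.778
te_Task 4 = (1 + 4·2 + 15)/6 = 24/6 = 4; σ²_Task 4 = ((15−1)/6)² = 5.444
te_Task 5 = (3 + 4·5 + 13)/6 = 36/6 = 6; σ²_Task 5 = ((13−3)/6)² = 2.778
te_Task 6 = (9 + 4·14 + 31)/6 = 96/6 = 16; σ²_Task 6 = ((31−9)/6)² = 13.444
te_Task 7 = (3 + 4·6 + 9)/6 = 36/6 = 6; σ²_Task 7 = ((9−3)/6)² = 1.000

Forward pass:
ES_Task 1 = 0; EF_Task 1 = 6
ES_Task 2 = 6; EF_Task 2 = 6+2 = 8
ES_Task 3 = 6; EF_Task 3 = 6+5 = 11
ES_Task 4 = max(EF_Task 1=6, EF_Task 3=11) = 11; EF_Task 4 = 11+4 = 15
ES_Task 5 = max(EF_Task 2=8, EF_Task 3=11) = 11; EF_Task 5 = 11+6 = 17
ES_Task 6 = 6; EF_Task 6 = 6+16 = 22
ES_Task 7 = max(EF_Task 2=8, EF_Task 4=15, EF_Task 5=17, EF_Task 6=22) = 22; EF_Task 7 = 22+6 = 28
Expected project duration μ = 28 hours. Critical path: Task 1 → Task 6 → Task 7.

Variance along critical path = 1.000 + 13.444 + 1.000 = 15.444; σ = 3.930 hours.
D = μ + z·σ = 28 + 0.842·3.930 = 31.3 hours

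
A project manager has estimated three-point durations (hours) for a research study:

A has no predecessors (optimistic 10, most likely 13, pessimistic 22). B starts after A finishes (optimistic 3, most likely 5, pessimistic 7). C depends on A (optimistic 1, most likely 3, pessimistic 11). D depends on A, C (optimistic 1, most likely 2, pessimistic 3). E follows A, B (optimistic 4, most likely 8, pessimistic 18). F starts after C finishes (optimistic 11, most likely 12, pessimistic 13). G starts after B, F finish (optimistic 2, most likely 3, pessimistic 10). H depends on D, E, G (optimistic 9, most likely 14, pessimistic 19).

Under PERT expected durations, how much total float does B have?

6 hours

te_A = (10 + 4·13 + 22)/6 = 84/6 = 14
te_B = (3 + 4·5 + 7)/6 = 30/6 = 5
te_C = (1 + 4·3 + 11)/6 = 24/6 = 4
te_D = (1 + 4·2 + 3)/6 = 12/6 = 2
te_E = (4 + 4·8 + 18)/6 = 54/6 = 9
te_F = (11 + 4·12 + 13)/6 = 72/6 = 12
te_G = (2 + 4·3 + 10)/6 = 24/6 = 4
te_H = (9 + 4·14 + 19)/6 = 84/6 = 14

Forward pass:
ES_A = 0; EF_A = 14
ES_B = 14; EF_B = 14+5 = 19
ES_C = 14; EF_C = 14+4 = 18
ES_D = max(EF_A=14, EF_C=18) = 18; EF_D = 18+2 = 20
ES_E = max(EF_A=14, EF_B=19) = 19; EF_E = 19+9 = 28
ES_F = 18; EF_F = 18+12 = 30
ES_G = max(EF_B=19, EF_F=30) = 30; EF_G = 30+4 = 34
ES_H = max(EF_D=20, EF_E=28, EF_G=34) = 34; EF_H = 34+14 = 48
Expected project duration μ = 48 hours. Critical path: A → C → F → G → H.

Backward pass:
LF_H = 48; LS_H = 48−14 = 34
LF_G = LS_H = 34; LS_G = 34−4 = 30
LF_F = LS_G = 30; LS_F = 30−12 = 18
LF_E = LS_H = 34; LS_E = 34−9 = 25
LF_D = LS_H = 34; LS_D = 34−2 = 32
LF_C = min(LS_D=32, LS_F=18) = 18; LS_C = 18−4 = 14
LF_B = min(LS_E=25, LS_G=30) = 25; LS_B = 25−5 = 20
LF_A = min(LS_B=20, LS_C=14, LS_D=32, LS_E=25) = 14; LS_A = 14−14 = 0
Slack_B = LS_B − ES_B = 20 − 14 = 6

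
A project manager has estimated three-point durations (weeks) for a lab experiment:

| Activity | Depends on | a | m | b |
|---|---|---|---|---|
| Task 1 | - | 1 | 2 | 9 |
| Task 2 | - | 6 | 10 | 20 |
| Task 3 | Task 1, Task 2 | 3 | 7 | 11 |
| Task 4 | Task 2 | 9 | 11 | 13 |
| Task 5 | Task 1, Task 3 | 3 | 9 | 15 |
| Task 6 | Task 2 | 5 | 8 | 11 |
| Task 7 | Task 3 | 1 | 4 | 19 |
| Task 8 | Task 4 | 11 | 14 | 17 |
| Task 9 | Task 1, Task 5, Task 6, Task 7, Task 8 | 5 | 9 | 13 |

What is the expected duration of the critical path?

45 weeks

te_Task 1 = (1 + 4·2 + 9)/6 = 18/6 = 3
te_Task 2 = (6 + 4·10 + 20)/6 = 66/6 = 11
te_Task 3 = (3 + 4·7 + 11)/6 = 42/6 = 7
te_Task 4 = (9 + 4·11 + 13)/6 = 66/6 = 11
te_Task 5 = (3 + 4·9 + 15)/6 = 54/6 = 9
te_Task 6 = (5 + 4·8 + 11)/6 = 48/6 = 8
te_Task 7 = (1 + 4·4 + 19)/6 = 36/6 = 6
te_Task 8 = (11 + 4·14 + 17)/6 = 84/6 = 14
te_Task 9 = (5 + 4·9 + 13)/6 = 54/6 = 9

Forward pass:
ES_Task 1 = 0; EF_Task 1 = 3
ES_Task 2 = 0; EF_Task 2 = 11
ES_Task 3 = max(EF_Task 1=3, EF_Task 2=11) = 11; EF_Task 3 = 11+7 = 18
ES_Task 4 = 11; EF_Task 4 = 11+11 = 22
ES_Task 5 = max(EF_Task 1=3, EF_Task 3=18) = 18; EF_Task 5 = 18+9 = 27
ES_Task 6 = 11; EF_Task 6 = 11+8 = 19
ES_Task 7 = 18; EF_Task 7 = 18+6 = 24
ES_Task 8 = 22; EF_Task 8 = 22+14 = 36
ES_Task 9 = max(EF_Task 1=3, EF_Task 5=27, EF_Task 6=19, EF_Task 7=24, EF_Task 8=36) = 36; EF_Task 9 = 36+9 = 45
Expected project duration μ = 45 weeks. Critical path: Task 2 → Task 4 → Task 8 → Task 9.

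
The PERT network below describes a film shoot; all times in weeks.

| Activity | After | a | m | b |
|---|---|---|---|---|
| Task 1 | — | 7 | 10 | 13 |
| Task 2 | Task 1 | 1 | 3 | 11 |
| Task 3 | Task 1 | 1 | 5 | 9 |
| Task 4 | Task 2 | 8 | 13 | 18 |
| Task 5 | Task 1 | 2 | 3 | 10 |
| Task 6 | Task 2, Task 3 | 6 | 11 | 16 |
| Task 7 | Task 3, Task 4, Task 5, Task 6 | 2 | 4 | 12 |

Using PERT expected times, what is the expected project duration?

te_Task 1 = (7 + 4·10 + 13)/6 = 60/6 = 10
te_Task 2 = (1 + 4·3 + 11)/6 = 24/6 = 4
te_Task 3 = (1 + 4·5 + 9)/6 = 30/6 = 5
te_Task 4 = (8 + 4·13 + 18)/6 = 78/6 = 13
te_Task 5 = (2 + 4·3 + 10)/6 = 24/6 = 4
te_Task 6 = (6 + 4·11 + 16)/6 = 66/6 = 11
te_Task 7 = (2 + 4·4 + 12)/6 = 30/6 = 5

Forward pass:
ES_Task 1 = 0; EF_Task 1 = 10
ES_Task 2 = 10; EF_Task 2 = 10+4 = 14
ES_Task 3 = 10; EF_Task 3 = 10+5 = 15
ES_Task 4 = 14; EF_Task 4 = 14+13 = 27
ES_Task 5 = 10; EF_Task 5 = 10+4 = 14
ES_Task 6 = max(EF_Task 2=14, EF_Task 3=15) = 15; EF_Task 6 = 15+11 = 26
ES_Task 7 = max(EF_Task 3=15, EF_Task 4=27, EF_Task 5=14, EF_Task 6=26) = 27; EF_Task 7 = 27+5 = 32
Expected project duration μ = 32 weeks. Critical path: Task 1 → Task 2 → Task 4 → Task 7.

32 weeks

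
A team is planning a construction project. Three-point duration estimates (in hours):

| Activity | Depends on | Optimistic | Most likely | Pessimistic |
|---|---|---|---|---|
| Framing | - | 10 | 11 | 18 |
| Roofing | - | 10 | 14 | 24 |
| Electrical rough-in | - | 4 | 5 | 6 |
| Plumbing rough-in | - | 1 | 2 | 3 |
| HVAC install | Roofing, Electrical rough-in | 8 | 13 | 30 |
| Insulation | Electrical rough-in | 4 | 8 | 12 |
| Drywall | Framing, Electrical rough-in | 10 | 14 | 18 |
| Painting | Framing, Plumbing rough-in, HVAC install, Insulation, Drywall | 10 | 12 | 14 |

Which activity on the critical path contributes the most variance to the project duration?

te_Framing = (10 + 4·11 + 18)/6 = 72/6 = 12; σ²_Framing = ((18−10)/6)² = 1.778
te_Roofing = (10 + 4·14 + 24)/6 = 90/6 = 15; σ²_Roofing = ((24−10)/6)² = 5.444
te_Electrical rough-in = (4 + 4·5 + 6)/6 = 30/6 = 5; σ²_Electrical rough-in = ((6−4)/6)² = 0.111
te_Plumbing rough-in = (1 + 4·2 + 3)/6 = 12/6 = 2; σ²_Plumbing rough-in = ((3−1)/6)² = 0.111
te_HVAC install = (8 + 4·13 + 30)/6 = 90/6 = 15; σ²_HVAC install = ((30−8)/6)² = 13.444
te_Insulation = (4 + 4·8 + 12)/6 = 48/6 = 8; σ²_Insulation = ((12−4)/6)² = 1.778
te_Drywall = (10 + 4·14 + 18)/6 = 84/6 = 14; σ²_Drywall = ((18−10)/6)² = 1.778
te_Painting = (10 + 4·12 + 14)/6 = 72/6 = 12; σ²_Painting = ((14−10)/6)² = 0.444

Forward pass:
ES_Framing = 0; EF_Framing = 12
ES_Roofing = 0; EF_Roofing = 15
ES_Electrical rough-in = 0; EF_Electrical rough-in = 5
ES_Plumbing rough-in = 0; EF_Plumbing rough-in = 2
ES_HVAC install = max(EF_Roofing=15, EF_Electrical rough-in=5) = 15; EF_HVAC install = 15+15 = 30
ES_Insulation = 5; EF_Insulation = 5+8 = 13
ES_Drywall = max(EF_Framing=12, EF_Electrical rough-in=5) = 12; EF_Drywall = 12+14 = 26
ES_Painting = max(EF_Framing=12, EF_Plumbing rough-in=2, EF_HVAC install=30, EF_Insulation=13, EF_Drywall=26) = 30; EF_Painting = 30+12 = 42
Expected project duration μ = 42 hours. Critical path: Roofing → HVAC install → Painting.

Variances on critical path: σ²_Roofing=5.444, σ²_HVAC install=13.444, σ²_Painting=0.444.
Largest is σ²_HVAC install = 13.444.

HVAC install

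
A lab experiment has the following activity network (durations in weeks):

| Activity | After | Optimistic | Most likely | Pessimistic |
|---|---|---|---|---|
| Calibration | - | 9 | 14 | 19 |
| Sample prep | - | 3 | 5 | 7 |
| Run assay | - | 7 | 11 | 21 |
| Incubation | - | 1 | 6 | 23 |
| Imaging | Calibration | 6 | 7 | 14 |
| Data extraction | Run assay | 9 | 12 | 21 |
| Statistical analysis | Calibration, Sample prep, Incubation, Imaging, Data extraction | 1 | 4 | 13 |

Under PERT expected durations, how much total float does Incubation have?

17 weeks

te_Calibration = (9 + 4·14 + 19)/6 = 84/6 = 14
te_Sample prep = (3 + 4·5 + 7)/6 = 30/6 = 5
te_Run assay = (7 + 4·11 + 21)/6 = 72/6 = 12
te_Incubation = (1 + 4·6 + 23)/6 = 48/6 = 8
te_Imaging = (6 + 4·7 + 14)/6 = 48/6 = 8
te_Data extraction = (9 + 4·12 + 21)/6 = 78/6 = 13
te_Statistical analysis = (1 + 4·4 + 13)/6 = 30/6 = 5

Forward pass:
ES_Calibration = 0; EF_Calibration = 14
ES_Sample prep = 0; EF_Sample prep = 5
ES_Run assay = 0; EF_Run assay = 12
ES_Incubation = 0; EF_Incubation = 8
ES_Imaging = 14; EF_Imaging = 14+8 = 22
ES_Data extraction = 12; EF_Data extraction = 12+13 = 25
ES_Statistical analysis = max(EF_Calibration=14, EF_Sample prep=5, EF_Incubation=8, EF_Imaging=22, EF_Data extraction=25) = 25; EF_Statistical analysis = 25+5 = 30
Expected project duration μ = 30 weeks. Critical path: Run assay → Data extraction → Statistical analysis.

Backward pass:
LF_Statistical analysis = 30; LS_Statistical analysis = 30−5 = 25
LF_Data extraction = LS_Statistical analysis = 25; LS_Data extraction = 25−13 = 12
LF_Imaging = LS_Statistical analysis = 25; LS_Imaging = 25−8 = 17
LF_Incubation = LS_Statistical analysis = 25; LS_Incubation = 25−8 = 17
LF_Run assay = LS_Data extraction = 12; LS_Run assay = 12−12 = 0
LF_Sample prep = LS_Statistical analysis = 25; LS_Sample prep = 25−5 = 20
LF_Calibration = min(LS_Imaging=17, LS_Statistical analysis=25) = 17; LS_Calibration = 17−14 = 3
Slack_Incubation = LS_Incubation − ES_Incubation = 17 − 0 = 17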